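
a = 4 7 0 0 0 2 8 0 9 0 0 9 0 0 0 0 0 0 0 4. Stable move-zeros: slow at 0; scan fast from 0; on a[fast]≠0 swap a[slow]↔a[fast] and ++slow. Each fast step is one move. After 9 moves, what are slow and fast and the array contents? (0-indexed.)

slow=5, fast=9, a=[4, 7, 2, 8, 9, 0, 0, 0, 0, 0, 0, 9, 0, 0, 0, 0, 0, 0, 0, 4]

slow=0 fast=0: a[fast]=4≠0 swap→a[0]=4, slow++,fast++
slow=1 fast=1: a[fast]=7≠0 swap→a[1]=7, slow++,fast++
slow=2 fast=2: a[fast]=0, fast++
slow=2 fast=3: a[fast]=0, fast++
slow=2 fast=4: a[fast]=0, fast++
slow=2 fast=5: a[fast]=2≠0 swap→a[2]=2, slow++,fast++
slow=3 fast=6: a[fast]=8≠0 swap→a[3]=8, slow++,fast++
slow=4 fast=7: a[fast]=0, fast++
slow=4 fast=8: a[fast]=9≠0 swap→a[4]=9, slow++,fast++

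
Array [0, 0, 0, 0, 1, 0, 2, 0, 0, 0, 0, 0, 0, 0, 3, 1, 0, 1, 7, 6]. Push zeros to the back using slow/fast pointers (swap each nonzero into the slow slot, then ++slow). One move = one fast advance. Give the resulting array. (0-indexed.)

(s=0,f=0) a[fast]=0 → fast++
(s=0,f=1) a[fast]=0 → fast++
(s=0,f=2) a[fast]=0 → fast++
(s=0,f=3) a[fast]=0 → fast++
(s=0,f=4) a[fast]=1≠0 swap→a[0]=1 → slow++,fast++
(s=1,f=5) a[fast]=0 → fast++
(s=1,f=6) a[fast]=2≠0 swap→a[1]=2 → slow++,fast++
(s=2,f=7) a[fast]=0 → fast++
(s=2,f=8) a[fast]=0 → fast++
(s=2,f=9) a[fast]=0 → fast++
(s=2,f=10) a[fast]=0 → fast++
(s=2,f=11) a[fast]=0 → fast++
(s=2,f=12) a[fast]=0 → fast++
(s=2,f=13) a[fast]=0 → fast++
(s=2,f=14) a[fast]=3≠0 swap→a[2]=3 → slow++,fast++
(s=3,f=15) a[fast]=1≠0 swap→a[3]=1 → slow++,fast++
(s=4,f=16) a[fast]=0 → fast++
(s=4,f=17) a[fast]=1≠0 swap→a[4]=1 → slow++,fast++
(s=5,f=18) a[fast]=7≠0 swap→a[5]=7 → slow++,fast++
(s=6,f=19) a[fast]=6≠0 swap→a[6]=6 → slow++,fast++

[1, 2, 3, 1, 1, 7, 6, 0, 0, 0, 0, 0, 0, 0, 0, 0, 0, 0, 0, 0]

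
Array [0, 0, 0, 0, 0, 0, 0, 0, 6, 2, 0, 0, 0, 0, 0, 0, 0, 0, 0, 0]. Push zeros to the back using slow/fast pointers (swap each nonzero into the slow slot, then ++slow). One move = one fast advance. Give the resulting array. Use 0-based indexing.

slow=0 fast=0: a[fast]=0, fast++
slow=0 fast=1: a[fast]=0, fast++
slow=0 fast=2: a[fast]=0, fast++
slow=0 fast=3: a[fast]=0, fast++
slow=0 fast=4: a[fast]=0, fast++
slow=0 fast=5: a[fast]=0, fast++
slow=0 fast=6: a[fast]=0, fast++
slow=0 fast=7: a[fast]=0, fast++
slow=0 fast=8: a[fast]=6≠0 swap→a[0]=6, slow++,fast++
slow=1 fast=9: a[fast]=2≠0 swap→a[1]=2, slow++,fast++
slow=2 fast=10: a[fast]=0, fast++
slow=2 fast=11: a[fast]=0, fast++
slow=2 fast=12: a[fast]=0, fast++
slow=2 fast=13: a[fast]=0, fast++
slow=2 fast=14: a[fast]=0, fast++
slow=2 fast=15: a[fast]=0, fast++
slow=2 fast=16: a[fast]=0, fast++
slow=2 fast=17: a[fast]=0, fast++
slow=2 fast=18: a[fast]=0, fast++
slow=2 fast=19: a[fast]=0, fast++

[6, 2, 0, 0, 0, 0, 0, 0, 0, 0, 0, 0, 0, 0, 0, 0, 0, 0, 0, 0]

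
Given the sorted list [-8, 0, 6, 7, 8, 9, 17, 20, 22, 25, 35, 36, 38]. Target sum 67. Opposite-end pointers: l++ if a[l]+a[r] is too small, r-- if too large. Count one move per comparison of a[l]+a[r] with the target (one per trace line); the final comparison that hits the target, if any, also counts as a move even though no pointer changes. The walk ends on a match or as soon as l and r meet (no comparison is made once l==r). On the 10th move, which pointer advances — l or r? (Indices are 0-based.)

l

l=0 r=12: -8+38=30 <67, l++
l=1 r=12: 0+38=38 <67, l++
l=2 r=12: 6+38=44 <67, l++
l=3 r=12: 7+38=45 <67, l++
l=4 r=12: 8+38=46 <67, l++
l=5 r=12: 9+38=47 <67, l++
l=6 r=12: 17+38=55 <67, l++
l=7 r=12: 20+38=58 <67, l++
l=8 r=12: 22+38=60 <67, l++
l=9 r=12: 25+38=63 <67, l++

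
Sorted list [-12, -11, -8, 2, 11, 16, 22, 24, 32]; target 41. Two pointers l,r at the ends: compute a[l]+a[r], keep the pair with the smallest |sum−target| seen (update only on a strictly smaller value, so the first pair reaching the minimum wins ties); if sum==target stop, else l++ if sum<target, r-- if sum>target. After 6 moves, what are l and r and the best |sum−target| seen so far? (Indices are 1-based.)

[1,9] -12+32=20 d=21 * → l++
[2,9] -11+32=21 d=20 * → l++
[3,9] -8+32=24 d=17 * → l++
[4,9] 2+32=34 d=7 * → l++
[5,9] 11+32=43 d=2 * → r--
[5,8] 11+24=35 d=6 → l++

l=6, r=8, best |Δ|=2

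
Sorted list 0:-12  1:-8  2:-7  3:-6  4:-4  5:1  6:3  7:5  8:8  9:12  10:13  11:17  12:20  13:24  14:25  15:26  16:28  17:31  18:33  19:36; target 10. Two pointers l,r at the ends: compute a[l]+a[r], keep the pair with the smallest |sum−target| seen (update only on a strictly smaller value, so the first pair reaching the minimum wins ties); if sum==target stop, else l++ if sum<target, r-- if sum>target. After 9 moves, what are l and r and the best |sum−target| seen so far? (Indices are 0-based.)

l=0 r=19: -12+36=24 d=14 *, r--
l=0 r=18: -12+33=21 d=11 *, r--
l=0 r=17: -12+31=19 d=9 *, r--
l=0 r=16: -12+28=16 d=6 *, r--
l=0 r=15: -12+26=14 d=4 *, r--
l=0 r=14: -12+25=13 d=3 *, r--
l=0 r=13: -12+24=12 d=2 *, r--
l=0 r=12: -12+20=8 d=2, l++
l=1 r=12: -8+20=12 d=2, r--

l=1, r=11, best |Δ|=2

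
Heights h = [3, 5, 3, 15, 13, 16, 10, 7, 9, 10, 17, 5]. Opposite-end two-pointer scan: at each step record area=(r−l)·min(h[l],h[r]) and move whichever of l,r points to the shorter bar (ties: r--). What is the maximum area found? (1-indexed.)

max area = 105

l=1 r=12: min(3,5)*11=33 best=33 *, l++
l=2 r=12: min(5,5)*10=50 best=50 *, r--
l=2 r=11: min(5,17)*9=45 best=50, l++
l=3 r=11: min(3,17)*8=24 best=50, l++
l=4 r=11: min(15,17)*7=105 best=105 *, l++
l=5 r=11: min(13,17)*6=78 best=105, l++
l=6 r=11: min(16,17)*5=80 best=105, l++
l=7 r=11: min(10,17)*4=40 best=105, l++
l=8 r=11: min(7,17)*3=21 best=105, l++
l=9 r=11: min(9,17)*2=18 best=105, l++
l=10 r=11: min(10,17)*1=10 best=105, l++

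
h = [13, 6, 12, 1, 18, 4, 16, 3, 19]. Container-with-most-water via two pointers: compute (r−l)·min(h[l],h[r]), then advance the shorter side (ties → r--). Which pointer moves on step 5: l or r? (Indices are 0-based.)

l=0 r=8: min(13,19)*8=104 best=104 *, l++
l=1 r=8: min(6,19)*7=42 best=104, l++
l=2 r=8: min(12,19)*6=72 best=104, l++
l=3 r=8: min(1,19)*5=5 best=104, l++
l=4 r=8: min(18,19)*4=72 best=104, l++

l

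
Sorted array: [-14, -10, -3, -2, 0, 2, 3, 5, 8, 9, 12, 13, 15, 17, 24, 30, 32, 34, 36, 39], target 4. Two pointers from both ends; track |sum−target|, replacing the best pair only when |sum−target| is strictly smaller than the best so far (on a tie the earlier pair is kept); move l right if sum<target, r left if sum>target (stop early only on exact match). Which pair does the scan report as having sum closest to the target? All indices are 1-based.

pair (-14, 17) with sum 3 (|Δ|=1)

l=1 r=20: -14+39=25 d=21 *, r--
l=1 r=19: -14+36=22 d=18 *, r--
l=1 r=18: -14+34=20 d=16 *, r--
l=1 r=17: -14+32=18 d=14 *, r--
l=1 r=16: -14+30=16 d=12 *, r--
l=1 r=15: -14+24=10 d=6 *, r--
l=1 r=14: -14+17=3 d=1 *, l++
l=2 r=14: -10+17=7 d=3, r--
l=2 r=13: -10+15=5 d=1, r--
l=2 r=12: -10+13=3 d=1, l++
l=3 r=12: -3+13=10 d=6, r--
l=3 r=11: -3+12=9 d=5, r--
l=3 r=10: -3+9=6 d=2, r--
l=3 r=9: -3+8=5 d=1, r--
l=3 r=8: -3+5=2 d=2, l++
l=4 r=8: -2+5=3 d=1, l++
l=5 r=8: 0+5=5 d=1, r--
l=5 r=7: 0+3=3 d=1, l++
l=6 r=7: 2+3=5 d=1, r--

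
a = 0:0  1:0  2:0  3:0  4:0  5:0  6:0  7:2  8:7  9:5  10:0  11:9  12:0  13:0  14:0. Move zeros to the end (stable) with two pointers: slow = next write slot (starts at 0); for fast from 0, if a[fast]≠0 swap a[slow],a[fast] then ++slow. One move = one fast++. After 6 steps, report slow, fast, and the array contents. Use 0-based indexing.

(s=0,f=0) a[fast]=0 → fast++
(s=0,f=1) a[fast]=0 → fast++
(s=0,f=2) a[fast]=0 → fast++
(s=0,f=3) a[fast]=0 → fast++
(s=0,f=4) a[fast]=0 → fast++
(s=0,f=5) a[fast]=0 → fast++

slow=0, fast=6, a=[0, 0, 0, 0, 0, 0, 0, 2, 7, 5, 0, 9, 0, 0, 0]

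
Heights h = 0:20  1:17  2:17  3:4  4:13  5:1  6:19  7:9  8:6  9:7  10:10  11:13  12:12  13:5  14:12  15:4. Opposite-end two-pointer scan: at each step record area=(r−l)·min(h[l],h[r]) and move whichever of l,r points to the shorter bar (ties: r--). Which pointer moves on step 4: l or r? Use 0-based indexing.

r

l=0 r=15: min(20,4)*15=60 best=60 *, r--
l=0 r=14: min(20,12)*14=168 best=168 *, r--
l=0 r=13: min(20,5)*13=65 best=168, r--
l=0 r=12: min(20,12)*12=144 best=168, r--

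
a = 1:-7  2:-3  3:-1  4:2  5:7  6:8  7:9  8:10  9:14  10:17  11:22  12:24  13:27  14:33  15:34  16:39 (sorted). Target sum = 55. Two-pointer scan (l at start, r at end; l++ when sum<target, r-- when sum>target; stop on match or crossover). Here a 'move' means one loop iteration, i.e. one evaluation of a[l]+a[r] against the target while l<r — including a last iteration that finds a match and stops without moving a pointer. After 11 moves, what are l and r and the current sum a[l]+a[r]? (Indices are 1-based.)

[1,16] -7+39=32 <55 → l++
[2,16] -3+39=36 <55 → l++
[3,16] -1+39=38 <55 → l++
[4,16] 2+39=41 <55 → l++
[5,16] 7+39=46 <55 → l++
[6,16] 8+39=47 <55 → l++
[7,16] 9+39=48 <55 → l++
[8,16] 10+39=49 <55 → l++
[9,16] 14+39=53 <55 → l++
[10,16] 17+39=56 >55 → r--
[10,15] 17+34=51 <55 → l++

l=11, r=15, sum=56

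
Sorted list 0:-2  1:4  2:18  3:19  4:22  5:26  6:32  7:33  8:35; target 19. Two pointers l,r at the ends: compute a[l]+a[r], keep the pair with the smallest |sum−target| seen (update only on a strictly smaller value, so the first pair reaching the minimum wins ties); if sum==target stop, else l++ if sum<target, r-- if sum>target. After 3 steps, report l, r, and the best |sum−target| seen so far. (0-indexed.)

l=0, r=5, best |Δ|=11

l=0 r=8: -2+35=33 d=14 *, r--
l=0 r=7: -2+33=31 d=12 *, r--
l=0 r=6: -2+32=30 d=11 *, r--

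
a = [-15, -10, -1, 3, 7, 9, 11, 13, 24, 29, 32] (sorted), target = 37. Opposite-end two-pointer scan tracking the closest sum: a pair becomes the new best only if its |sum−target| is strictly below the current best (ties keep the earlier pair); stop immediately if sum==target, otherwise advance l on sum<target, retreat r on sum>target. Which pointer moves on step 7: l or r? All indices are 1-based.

r

[1,11] -15+32=17 d=20 * → l++
[2,11] -10+32=22 d=15 * → l++
[3,11] -1+32=31 d=6 * → l++
[4,11] 3+32=35 d=2 * → l++
[5,11] 7+32=39 d=2 → r--
[5,10] 7+29=36 d=1 * → l++
[6,10] 9+29=38 d=1 → r--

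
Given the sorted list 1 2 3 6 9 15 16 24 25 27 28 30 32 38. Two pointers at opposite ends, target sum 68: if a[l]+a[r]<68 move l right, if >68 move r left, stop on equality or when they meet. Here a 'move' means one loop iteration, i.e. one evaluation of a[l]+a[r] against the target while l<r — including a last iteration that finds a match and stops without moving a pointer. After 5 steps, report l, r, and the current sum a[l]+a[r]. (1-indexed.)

l=6, r=14, sum=53

l=1 r=14: 1+38=39 <68, l++
l=2 r=14: 2+38=40 <68, l++
l=3 r=14: 3+38=41 <68, l++
l=4 r=14: 6+38=44 <68, l++
l=5 r=14: 9+38=47 <68, l++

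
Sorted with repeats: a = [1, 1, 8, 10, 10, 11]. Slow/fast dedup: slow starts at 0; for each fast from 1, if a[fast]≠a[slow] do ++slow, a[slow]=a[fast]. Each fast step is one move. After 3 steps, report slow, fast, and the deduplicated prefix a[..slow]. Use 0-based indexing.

slow=2, fast=4, prefix=[1, 8, 10]

(s=0,f=1) a[fast]=1=a[slow] dup → fast++
(s=0,f=2) a[fast]=8≠a[slow]=1 write a[1]=8 → slow++,fast++
(s=1,f=3) a[fast]=10≠a[slow]=8 write a[2]=10 → slow++,fast++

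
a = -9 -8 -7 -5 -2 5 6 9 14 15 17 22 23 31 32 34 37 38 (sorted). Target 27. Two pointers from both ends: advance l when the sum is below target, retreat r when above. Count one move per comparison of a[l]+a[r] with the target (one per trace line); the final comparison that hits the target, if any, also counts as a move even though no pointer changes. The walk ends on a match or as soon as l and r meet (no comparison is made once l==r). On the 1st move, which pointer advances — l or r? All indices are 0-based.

r

[0,17] -9+38=29 >27 → r--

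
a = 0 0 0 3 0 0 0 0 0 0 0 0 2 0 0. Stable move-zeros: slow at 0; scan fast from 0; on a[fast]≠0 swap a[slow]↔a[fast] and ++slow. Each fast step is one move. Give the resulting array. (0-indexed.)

slow=0 fast=0: a[fast]=0, fast++
slow=0 fast=1: a[fast]=0, fast++
slow=0 fast=2: a[fast]=0, fast++
slow=0 fast=3: a[fast]=3≠0 swap→a[0]=3, slow++,fast++
slow=1 fast=4: a[fast]=0, fast++
slow=1 fast=5: a[fast]=0, fast++
slow=1 fast=6: a[fast]=0, fast++
slow=1 fast=7: a[fast]=0, fast++
slow=1 fast=8: a[fast]=0, fast++
slow=1 fast=9: a[fast]=0, fast++
slow=1 fast=10: a[fast]=0, fast++
slow=1 fast=11: a[fast]=0, fast++
slow=1 fast=12: a[fast]=2≠0 swap→a[1]=2, slow++,fast++
slow=2 fast=13: a[fast]=0, fast++
slow=2 fast=14: a[fast]=0, fast++

[3, 2, 0, 0, 0, 0, 0, 0, 0, 0, 0, 0, 0, 0, 0]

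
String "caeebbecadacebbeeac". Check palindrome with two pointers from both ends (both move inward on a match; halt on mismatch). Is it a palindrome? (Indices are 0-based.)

palindrome

[0,18] 'c'=='c' → l++,r--
[1,17] 'a'=='a' → l++,r--
[2,16] 'e'=='e' → l++,r--
[3,15] 'e'=='e' → l++,r--
[4,14] 'b'=='b' → l++,r--
[5,13] 'b'=='b' → l++,r--
[6,12] 'e'=='e' → l++,r--
[7,11] 'c'=='c' → l++,r--
[8,10] 'a'=='a' → l++,r--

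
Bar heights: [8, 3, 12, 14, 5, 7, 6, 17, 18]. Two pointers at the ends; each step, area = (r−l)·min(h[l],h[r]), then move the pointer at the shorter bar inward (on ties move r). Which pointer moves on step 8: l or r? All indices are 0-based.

l

[0,8] min(8,18)*8=64 best=64 * → l++
[1,8] min(3,18)*7=21 best=64 → l++
[2,8] min(12,18)*6=72 best=72 * → l++
[3,8] min(14,18)*5=70 best=72 → l++
[4,8] min(5,18)*4=20 best=72 → l++
[5,8] min(7,18)*3=21 best=72 → l++
[6,8] min(6,18)*2=12 best=72 → l++
[7,8] min(17,18)*1=17 best=72 → l++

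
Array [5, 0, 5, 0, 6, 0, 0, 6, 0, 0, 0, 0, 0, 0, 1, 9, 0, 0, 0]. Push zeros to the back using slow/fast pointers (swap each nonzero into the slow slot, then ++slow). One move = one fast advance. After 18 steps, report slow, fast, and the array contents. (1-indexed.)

slow=7, fast=19, a=[5, 5, 6, 6, 1, 9, 0, 0, 0, 0, 0, 0, 0, 0, 0, 0, 0, 0, 0]

(s=1,f=1) a[fast]=5≠0 swap→a[1]=5 → slow++,fast++
(s=2,f=2) a[fast]=0 → fast++
(s=2,f=3) a[fast]=5≠0 swap→a[2]=5 → slow++,fast++
(s=3,f=4) a[fast]=0 → fast++
(s=3,f=5) a[fast]=6≠0 swap→a[3]=6 → slow++,fast++
(s=4,f=6) a[fast]=0 → fast++
(s=4,f=7) a[fast]=0 → fast++
(s=4,f=8) a[fast]=6≠0 swap→a[4]=6 → slow++,fast++
(s=5,f=9) a[fast]=0 → fast++
(s=5,f=10) a[fast]=0 → fast++
(s=5,f=11) a[fast]=0 → fast++
(s=5,f=12) a[fast]=0 → fast++
(s=5,f=13) a[fast]=0 → fast++
(s=5,f=14) a[fast]=0 → fast++
(s=5,f=15) a[fast]=1≠0 swap→a[5]=1 → slow++,fast++
(s=6,f=16) a[fast]=9≠0 swap→a[6]=9 → slow++,fast++
(s=7,f=17) a[fast]=0 → fast++
(s=7,f=18) a[fast]=0 → fast++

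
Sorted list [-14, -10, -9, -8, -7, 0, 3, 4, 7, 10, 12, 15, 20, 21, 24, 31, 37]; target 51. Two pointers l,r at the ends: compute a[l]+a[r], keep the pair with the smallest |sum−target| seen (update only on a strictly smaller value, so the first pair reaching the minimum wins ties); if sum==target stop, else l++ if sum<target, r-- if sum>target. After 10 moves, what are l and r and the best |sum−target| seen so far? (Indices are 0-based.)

l=10, r=16, best |Δ|=4

[0,16] -14+37=23 d=28 * → l++
[1,16] -10+37=27 d=24 * → l++
[2,16] -9+37=28 d=23 * → l++
[3,16] -8+37=29 d=22 * → l++
[4,16] -7+37=30 d=21 * → l++
[5,16] 0+37=37 d=14 * → l++
[6,16] 3+37=40 d=11 * → l++
[7,16] 4+37=41 d=10 * → l++
[8,16] 7+37=44 d=7 * → l++
[9,16] 10+37=47 d=4 * → l++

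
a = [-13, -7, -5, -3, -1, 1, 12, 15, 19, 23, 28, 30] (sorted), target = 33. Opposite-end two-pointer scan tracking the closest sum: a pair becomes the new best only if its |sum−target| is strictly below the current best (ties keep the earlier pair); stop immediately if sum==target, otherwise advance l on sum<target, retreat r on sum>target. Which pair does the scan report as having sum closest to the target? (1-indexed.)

pair (15, 19) with sum 34 (|Δ|=1)

[1,12] -13+30=17 d=16 * → l++
[2,12] -7+30=23 d=10 * → l++
[3,12] -5+30=25 d=8 * → l++
[4,12] -3+30=27 d=6 * → l++
[5,12] -1+30=29 d=4 * → l++
[6,12] 1+30=31 d=2 * → l++
[7,12] 12+30=42 d=9 → r--
[7,11] 12+28=40 d=7 → r--
[7,10] 12+23=35 d=2 → r--
[7,9] 12+19=31 d=2 → l++
[8,9] 15+19=34 d=1 * → r--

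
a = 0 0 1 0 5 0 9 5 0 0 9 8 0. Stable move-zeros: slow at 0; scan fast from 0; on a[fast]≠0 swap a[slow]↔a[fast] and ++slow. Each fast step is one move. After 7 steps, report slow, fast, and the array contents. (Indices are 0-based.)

slow=3, fast=7, a=[1, 5, 9, 0, 0, 0, 0, 5, 0, 0, 9, 8, 0]

(s=0,f=0) a[fast]=0 → fast++
(s=0,f=1) a[fast]=0 → fast++
(s=0,f=2) a[fast]=1≠0 swap→a[0]=1 → slow++,fast++
(s=1,f=3) a[fast]=0 → fast++
(s=1,f=4) a[fast]=5≠0 swap→a[1]=5 → slow++,fast++
(s=2,f=5) a[fast]=0 → fast++
(s=2,f=6) a[fast]=9≠0 swap→a[2]=9 → slow++,fast++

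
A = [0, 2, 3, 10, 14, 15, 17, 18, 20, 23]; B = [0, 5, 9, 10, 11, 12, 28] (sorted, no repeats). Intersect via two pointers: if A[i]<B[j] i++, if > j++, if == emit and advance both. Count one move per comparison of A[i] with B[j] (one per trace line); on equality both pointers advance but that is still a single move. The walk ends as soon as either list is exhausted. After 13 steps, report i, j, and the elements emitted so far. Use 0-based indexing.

[i=0,j=0] 0==0 emit → i++,j++
[i=1,j=1] 2<5 → i++
[i=2,j=1] 3<5 → i++
[i=3,j=1] 10>5 → j++
[i=3,j=2] 10>9 → j++
[i=3,j=3] 10==10 emit → i++,j++
[i=4,j=4] 14>11 → j++
[i=4,j=5] 14>12 → j++
[i=4,j=6] 14<28 → i++
[i=5,j=6] 15<28 → i++
[i=6,j=6] 17<28 → i++
[i=7,j=6] 18<28 → i++
[i=8,j=6] 20<28 → i++

i=9, j=6, emitted=[0, 10]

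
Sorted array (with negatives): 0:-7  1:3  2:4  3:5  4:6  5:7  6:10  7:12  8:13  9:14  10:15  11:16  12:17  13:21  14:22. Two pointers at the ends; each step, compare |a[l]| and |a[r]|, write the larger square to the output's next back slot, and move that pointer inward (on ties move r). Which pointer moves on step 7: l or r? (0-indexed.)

[0,14] |-7|<=|22| out[14]=484 → r--
[0,13] |-7|<=|21| out[13]=441 → r--
[0,12] |-7|<=|17| out[12]=289 → r--
[0,11] |-7|<=|16| out[11]=256 → r--
[0,10] |-7|<=|15| out[10]=225 → r--
[0,9] |-7|<=|14| out[9]=196 → r--
[0,8] |-7|<=|13| out[8]=169 → r--

r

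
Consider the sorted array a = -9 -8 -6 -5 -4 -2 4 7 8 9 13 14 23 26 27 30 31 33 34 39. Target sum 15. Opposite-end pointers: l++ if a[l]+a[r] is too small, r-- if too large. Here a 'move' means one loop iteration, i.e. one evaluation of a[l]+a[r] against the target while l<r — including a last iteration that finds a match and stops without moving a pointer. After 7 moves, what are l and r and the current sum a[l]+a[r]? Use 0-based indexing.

l=0, r=12, sum=14

[0,19] -9+39=30 >15 → r--
[0,18] -9+34=25 >15 → r--
[0,17] -9+33=24 >15 → r--
[0,16] -9+31=22 >15 → r--
[0,15] -9+30=21 >15 → r--
[0,14] -9+27=18 >15 → r--
[0,13] -9+26=17 >15 → r--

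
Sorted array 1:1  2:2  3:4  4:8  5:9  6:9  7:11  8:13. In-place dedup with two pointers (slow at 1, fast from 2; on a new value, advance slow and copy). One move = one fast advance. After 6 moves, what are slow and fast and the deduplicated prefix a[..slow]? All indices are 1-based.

slow=6, fast=8, prefix=[1, 2, 4, 8, 9, 11]

(s=1,f=2) a[fast]=2≠a[slow]=1 write a[2]=2 → slow++,fast++
(s=2,f=3) a[fast]=4≠a[slow]=2 write a[3]=4 → slow++,fast++
(s=3,f=4) a[fast]=8≠a[slow]=4 write a[4]=8 → slow++,fast++
(s=4,f=5) a[fast]=9≠a[slow]=8 write a[5]=9 → slow++,fast++
(s=5,f=6) a[fast]=9=a[slow] dup → fast++
(s=5,f=7) a[fast]=11≠a[slow]=9 write a[6]=11 → slow++,fast++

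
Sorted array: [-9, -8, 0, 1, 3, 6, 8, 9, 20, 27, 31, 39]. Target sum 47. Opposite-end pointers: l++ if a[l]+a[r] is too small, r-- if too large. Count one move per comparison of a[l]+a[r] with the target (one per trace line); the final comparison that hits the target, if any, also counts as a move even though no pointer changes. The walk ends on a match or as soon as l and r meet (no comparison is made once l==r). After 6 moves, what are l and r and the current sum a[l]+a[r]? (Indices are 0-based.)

l=0 r=11: -9+39=30 <47, l++
l=1 r=11: -8+39=31 <47, l++
l=2 r=11: 0+39=39 <47, l++
l=3 r=11: 1+39=40 <47, l++
l=4 r=11: 3+39=42 <47, l++
l=5 r=11: 6+39=45 <47, l++

l=6, r=11, sum=47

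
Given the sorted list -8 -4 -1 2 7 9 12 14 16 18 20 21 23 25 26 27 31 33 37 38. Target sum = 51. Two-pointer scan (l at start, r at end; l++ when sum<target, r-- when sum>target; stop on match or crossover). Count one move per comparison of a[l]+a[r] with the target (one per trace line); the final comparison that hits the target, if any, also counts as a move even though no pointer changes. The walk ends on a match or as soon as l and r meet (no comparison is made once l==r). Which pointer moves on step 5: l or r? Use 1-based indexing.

l

[1,20] -8+38=30 <51 → l++
[2,20] -4+38=34 <51 → l++
[3,20] -1+38=37 <51 → l++
[4,20] 2+38=40 <51 → l++
[5,20] 7+38=45 <51 → l++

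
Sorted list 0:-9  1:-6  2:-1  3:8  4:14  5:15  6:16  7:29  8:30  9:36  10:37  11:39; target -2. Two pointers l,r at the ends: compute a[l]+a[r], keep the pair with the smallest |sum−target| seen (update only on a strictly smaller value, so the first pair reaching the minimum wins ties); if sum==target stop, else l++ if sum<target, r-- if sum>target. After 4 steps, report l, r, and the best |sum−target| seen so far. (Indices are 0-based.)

l=0, r=7, best |Δ|=23

l=0 r=11: -9+39=30 d=32 *, r--
l=0 r=10: -9+37=28 d=30 *, r--
l=0 r=9: -9+36=27 d=29 *, r--
l=0 r=8: -9+30=21 d=23 *, r--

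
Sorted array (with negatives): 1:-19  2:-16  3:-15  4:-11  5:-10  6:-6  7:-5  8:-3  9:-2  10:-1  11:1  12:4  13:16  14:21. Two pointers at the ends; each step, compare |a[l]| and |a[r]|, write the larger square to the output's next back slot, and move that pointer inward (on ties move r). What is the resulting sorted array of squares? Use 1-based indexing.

[1, 1, 4, 9, 16, 25, 36, 100, 121, 225, 256, 256, 361, 441]

l=1 r=14: |-19|<=|21| out[14]=441, r--
l=1 r=13: |-19|>|16| out[13]=361, l++
l=2 r=13: |-16|<=|16| out[12]=256, r--
l=2 r=12: |-16|>|4| out[11]=256, l++
l=3 r=12: |-15|>|4| out[10]=225, l++
l=4 r=12: |-11|>|4| out[9]=121, l++
l=5 r=12: |-10|>|4| out[8]=100, l++
l=6 r=12: |-6|>|4| out[7]=36, l++
l=7 r=12: |-5|>|4| out[6]=25, l++
l=8 r=12: |-3|<=|4| out[5]=16, r--
l=8 r=11: |-3|>|1| out[4]=9, l++
l=9 r=11: |-2|>|1| out[3]=4, l++
l=10 r=11: |-1|<=|1| out[2]=1, r--
l=10 r=10: |-1|<=|-1| out[1]=1, r--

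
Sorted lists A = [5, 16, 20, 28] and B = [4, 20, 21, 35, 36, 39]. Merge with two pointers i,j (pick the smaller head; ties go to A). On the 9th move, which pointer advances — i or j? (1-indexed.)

j

i=1 j=1: A[i]=5>B[j]=4 take 4, j++
i=1 j=2: A[i]=5<=B[j]=20 take 5, i++
i=2 j=2: A[i]=16<=B[j]=20 take 16, i++
i=3 j=2: A[i]=20<=B[j]=20 take 20, i++
i=4 j=2: A[i]=28>B[j]=20 take 20, j++
i=4 j=3: A[i]=28>B[j]=21 take 21, j++
i=4 j=4: A[i]=28<=B[j]=35 take 28, i++
i=5 j=4: A done, take B[j]=35, j++
i=5 j=5: A done, take B[j]=36, j++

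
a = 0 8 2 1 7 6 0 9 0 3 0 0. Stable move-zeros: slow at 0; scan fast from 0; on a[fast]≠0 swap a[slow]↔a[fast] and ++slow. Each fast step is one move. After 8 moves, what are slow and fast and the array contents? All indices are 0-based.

slow=0 fast=0: a[fast]=0, fast++
slow=0 fast=1: a[fast]=8≠0 swap→a[0]=8, slow++,fast++
slow=1 fast=2: a[fast]=2≠0 swap→a[1]=2, slow++,fast++
slow=2 fast=3: a[fast]=1≠0 swap→a[2]=1, slow++,fast++
slow=3 fast=4: a[fast]=7≠0 swap→a[3]=7, slow++,fast++
slow=4 fast=5: a[fast]=6≠0 swap→a[4]=6, slow++,fast++
slow=5 fast=6: a[fast]=0, fast++
slow=5 fast=7: a[fast]=9≠0 swap→a[5]=9, slow++,fast++

slow=6, fast=8, a=[8, 2, 1, 7, 6, 9, 0, 0, 0, 3, 0, 0]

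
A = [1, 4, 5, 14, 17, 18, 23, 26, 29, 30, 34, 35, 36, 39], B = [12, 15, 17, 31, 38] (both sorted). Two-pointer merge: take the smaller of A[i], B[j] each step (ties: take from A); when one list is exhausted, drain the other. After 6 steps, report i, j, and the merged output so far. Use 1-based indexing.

i=1 j=1: A[i]=1<=B[j]=12 take 1, i++
i=2 j=1: A[i]=4<=B[j]=12 take 4, i++
i=3 j=1: A[i]=5<=B[j]=12 take 5, i++
i=4 j=1: A[i]=14>B[j]=12 take 12, j++
i=4 j=2: A[i]=14<=B[j]=15 take 14, i++
i=5 j=2: A[i]=17>B[j]=15 take 15, j++

i=5, j=3, merged so far=[1, 4, 5, 12, 14, 15]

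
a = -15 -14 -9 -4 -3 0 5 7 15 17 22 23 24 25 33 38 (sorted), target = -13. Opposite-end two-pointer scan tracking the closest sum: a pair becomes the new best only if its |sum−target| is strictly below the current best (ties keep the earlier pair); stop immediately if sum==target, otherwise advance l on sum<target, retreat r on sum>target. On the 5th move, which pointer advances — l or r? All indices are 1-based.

r

l=1 r=16: -15+38=23 d=36 *, r--
l=1 r=15: -15+33=18 d=31 *, r--
l=1 r=14: -15+25=10 d=23 *, r--
l=1 r=13: -15+24=9 d=22 *, r--
l=1 r=12: -15+23=8 d=21 *, r--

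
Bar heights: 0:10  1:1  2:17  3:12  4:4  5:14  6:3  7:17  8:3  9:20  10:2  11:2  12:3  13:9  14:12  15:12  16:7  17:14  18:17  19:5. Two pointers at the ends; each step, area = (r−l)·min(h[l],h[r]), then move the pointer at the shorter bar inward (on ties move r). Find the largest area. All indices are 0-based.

max area = 272

[0,19] min(10,5)*19=95 best=95 * → r--
[0,18] min(10,17)*18=180 best=180 * → l++
[1,18] min(1,17)*17=17 best=180 → l++
[2,18] min(17,17)*16=272 best=272 * → r--
[2,17] min(17,14)*15=210 best=272 → r--
[2,16] min(17,7)*14=98 best=272 → r--
[2,15] min(17,12)*13=156 best=272 → r--
[2,14] min(17,12)*12=144 best=272 → r--
[2,13] min(17,9)*11=99 best=272 → r--
[2,12] min(17,3)*10=30 best=272 → r--
[2,11] min(17,2)*9=18 best=272 → r--
[2,10] min(17,2)*8=16 best=272 → r--
[2,9] min(17,20)*7=119 best=272 → l++
[3,9] min(12,20)*6=72 best=272 → l++
[4,9] min(4,20)*5=20 best=272 → l++
[5,9] min(14,20)*4=56 best=272 → l++
[6,9] min(3,20)*3=9 best=272 → l++
[7,9] min(17,20)*2=34 best=272 → l++
[8,9] min(3,20)*1=3 best=272 → l++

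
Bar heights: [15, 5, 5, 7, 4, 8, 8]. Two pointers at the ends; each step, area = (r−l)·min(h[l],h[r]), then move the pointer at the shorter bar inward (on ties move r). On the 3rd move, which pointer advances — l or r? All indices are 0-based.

r

[0,6] min(15,8)*6=48 best=48 * → r--
[0,5] min(15,8)*5=40 best=48 → r--
[0,4] min(15,4)*4=16 best=48 → r--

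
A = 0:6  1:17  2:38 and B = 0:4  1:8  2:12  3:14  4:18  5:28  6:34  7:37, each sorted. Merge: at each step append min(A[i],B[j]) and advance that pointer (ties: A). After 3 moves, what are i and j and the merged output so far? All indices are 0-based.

i=1, j=2, merged so far=[4, 6, 8]

[i=0,j=0] A[i]=6>B[j]=4 take 4 → j++
[i=0,j=1] A[i]=6<=B[j]=8 take 6 → i++
[i=1,j=1] A[i]=17>B[j]=8 take 8 → j++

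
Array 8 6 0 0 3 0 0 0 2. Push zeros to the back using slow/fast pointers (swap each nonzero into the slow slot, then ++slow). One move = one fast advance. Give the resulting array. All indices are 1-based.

[8, 6, 3, 2, 0, 0, 0, 0, 0]

(s=1,f=1) a[fast]=8≠0 swap→a[1]=8 → slow++,fast++
(s=2,f=2) a[fast]=6≠0 swap→a[2]=6 → slow++,fast++
(s=3,f=3) a[fast]=0 → fast++
(s=3,f=4) a[fast]=0 → fast++
(s=3,f=5) a[fast]=3≠0 swap→a[3]=3 → slow++,fast++
(s=4,f=6) a[fast]=0 → fast++
(s=4,f=7) a[fast]=0 → fast++
(s=4,f=8) a[fast]=0 → fast++
(s=4,f=9) a[fast]=2≠0 swap→a[4]=2 → slow++,fast++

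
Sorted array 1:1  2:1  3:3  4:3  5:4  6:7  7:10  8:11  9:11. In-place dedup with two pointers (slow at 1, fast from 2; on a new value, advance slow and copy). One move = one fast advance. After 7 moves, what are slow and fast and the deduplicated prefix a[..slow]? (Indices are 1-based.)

(s=1,f=2) a[fast]=1=a[slow] dup → fast++
(s=1,f=3) a[fast]=3≠a[slow]=1 write a[2]=3 → slow++,fast++
(s=2,f=4) a[fast]=3=a[slow] dup → fast++
(s=2,f=5) a[fast]=4≠a[slow]=3 write a[3]=4 → slow++,fast++
(s=3,f=6) a[fast]=7≠a[slow]=4 write a[4]=7 → slow++,fast++
(s=4,f=7) a[fast]=10≠a[slow]=7 write a[5]=10 → slow++,fast++
(s=5,f=8) a[fast]=11≠a[slow]=10 write a[6]=11 → slow++,fast++

slow=6, fast=9, prefix=[1, 3, 4, 7, 10, 11]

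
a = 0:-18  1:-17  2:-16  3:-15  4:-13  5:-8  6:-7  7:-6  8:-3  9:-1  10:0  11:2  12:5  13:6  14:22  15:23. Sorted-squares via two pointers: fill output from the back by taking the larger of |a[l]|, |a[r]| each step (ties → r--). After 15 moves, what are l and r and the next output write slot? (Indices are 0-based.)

[0,15] |-18|<=|23| out[15]=529 → r--
[0,14] |-18|<=|22| out[14]=484 → r--
[0,13] |-18|>|6| out[13]=324 → l++
[1,13] |-17|>|6| out[12]=289 → l++
[2,13] |-16|>|6| out[11]=256 → l++
[3,13] |-15|>|6| out[10]=225 → l++
[4,13] |-13|>|6| out[9]=169 → l++
[5,13] |-8|>|6| out[8]=64 → l++
[6,13] |-7|>|6| out[7]=49 → l++
[7,13] |-6|<=|6| out[6]=36 → r--
[7,12] |-6|>|5| out[5]=36 → l++
[8,12] |-3|<=|5| out[4]=25 → r--
[8,11] |-3|>|2| out[3]=9 → l++
[9,11] |-1|<=|2| out[2]=4 → r--
[9,10] |-1|>|0| out[1]=1 → l++

l=10, r=10, next write slot=0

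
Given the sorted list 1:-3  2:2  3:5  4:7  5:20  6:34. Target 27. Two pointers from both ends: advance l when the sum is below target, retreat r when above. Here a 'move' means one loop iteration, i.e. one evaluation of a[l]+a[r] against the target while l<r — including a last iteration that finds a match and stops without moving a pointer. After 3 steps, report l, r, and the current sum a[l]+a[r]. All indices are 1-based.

l=3, r=5, sum=25

[1,6] -3+34=31 >27 → r--
[1,5] -3+20=17 <27 → l++
[2,5] 2+20=22 <27 → l++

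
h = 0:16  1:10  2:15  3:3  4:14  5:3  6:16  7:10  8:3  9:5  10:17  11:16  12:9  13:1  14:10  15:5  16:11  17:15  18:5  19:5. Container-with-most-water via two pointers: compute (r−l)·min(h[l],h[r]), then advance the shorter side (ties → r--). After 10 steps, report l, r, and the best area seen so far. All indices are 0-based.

l=1, r=10, best area=255

[0,19] min(16,5)*19=95 best=95 * → r--
[0,18] min(16,5)*18=90 best=95 → r--
[0,17] min(16,15)*17=255 best=255 * → r--
[0,16] min(16,11)*16=176 best=255 → r--
[0,15] min(16,5)*15=75 best=255 → r--
[0,14] min(16,10)*14=140 best=255 → r--
[0,13] min(16,1)*13=13 best=255 → r--
[0,12] min(16,9)*12=108 best=255 → r--
[0,11] min(16,16)*11=176 best=255 → r--
[0,10] min(16,17)*10=160 best=255 → l++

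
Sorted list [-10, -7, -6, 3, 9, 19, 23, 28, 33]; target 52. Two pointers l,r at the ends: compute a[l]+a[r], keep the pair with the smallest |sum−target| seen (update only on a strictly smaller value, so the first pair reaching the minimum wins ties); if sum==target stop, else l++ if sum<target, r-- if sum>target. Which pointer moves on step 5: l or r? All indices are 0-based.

l=0 r=8: -10+33=23 d=29 *, l++
l=1 r=8: -7+33=26 d=26 *, l++
l=2 r=8: -6+33=27 d=25 *, l++
l=3 r=8: 3+33=36 d=16 *, l++
l=4 r=8: 9+33=42 d=10 *, l++

l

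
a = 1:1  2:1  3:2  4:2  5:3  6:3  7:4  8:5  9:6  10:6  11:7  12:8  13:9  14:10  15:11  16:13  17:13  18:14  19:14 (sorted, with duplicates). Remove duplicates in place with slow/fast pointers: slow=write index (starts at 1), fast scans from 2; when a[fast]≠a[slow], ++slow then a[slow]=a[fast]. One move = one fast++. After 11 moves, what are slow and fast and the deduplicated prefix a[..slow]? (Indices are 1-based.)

slow=8, fast=13, prefix=[1, 2, 3, 4, 5, 6, 7, 8]

slow=1 fast=2: a[fast]=1=a[slow] dup, fast++
slow=1 fast=3: a[fast]=2≠a[slow]=1 write a[2]=2, slow++,fast++
slow=2 fast=4: a[fast]=2=a[slow] dup, fast++
slow=2 fast=5: a[fast]=3≠a[slow]=2 write a[3]=3, slow++,fast++
slow=3 fast=6: a[fast]=3=a[slow] dup, fast++
slow=3 fast=7: a[fast]=4≠a[slow]=3 write a[4]=4, slow++,fast++
slow=4 fast=8: a[fast]=5≠a[slow]=4 write a[5]=5, slow++,fast++
slow=5 fast=9: a[fast]=6≠a[slow]=5 write a[6]=6, slow++,fast++
slow=6 fast=10: a[fast]=6=a[slow] dup, fast++
slow=6 fast=11: a[fast]=7≠a[slow]=6 write a[7]=7, slow++,fast++
slow=7 fast=12: a[fast]=8≠a[slow]=7 write a[8]=8, slow++,fast++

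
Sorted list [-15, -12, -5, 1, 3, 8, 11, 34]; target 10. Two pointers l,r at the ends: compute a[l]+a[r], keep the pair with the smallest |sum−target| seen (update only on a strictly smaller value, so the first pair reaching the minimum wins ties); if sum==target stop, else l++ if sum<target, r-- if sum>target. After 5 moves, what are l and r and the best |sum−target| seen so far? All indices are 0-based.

l=0 r=7: -15+34=19 d=9 *, r--
l=0 r=6: -15+11=-4 d=14, l++
l=1 r=6: -12+11=-1 d=11, l++
l=2 r=6: -5+11=6 d=4 *, l++
l=3 r=6: 1+11=12 d=2 *, r--

l=3, r=5, best |Δ|=2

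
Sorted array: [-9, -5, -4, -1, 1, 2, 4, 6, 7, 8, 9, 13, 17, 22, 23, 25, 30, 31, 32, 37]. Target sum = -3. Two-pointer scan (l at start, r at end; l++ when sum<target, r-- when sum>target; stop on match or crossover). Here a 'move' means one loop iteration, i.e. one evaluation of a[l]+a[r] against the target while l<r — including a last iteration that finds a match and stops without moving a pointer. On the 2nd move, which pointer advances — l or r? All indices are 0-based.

r

[0,19] -9+37=28 >-3 → r--
[0,18] -9+32=23 >-3 → r--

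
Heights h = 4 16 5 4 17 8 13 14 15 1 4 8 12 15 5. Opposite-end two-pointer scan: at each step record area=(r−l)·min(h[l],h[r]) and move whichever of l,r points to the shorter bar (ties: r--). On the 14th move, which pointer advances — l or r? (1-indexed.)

[1,15] min(4,5)*14=56 best=56 * → l++
[2,15] min(16,5)*13=65 best=65 * → r--
[2,14] min(16,15)*12=180 best=180 * → r--
[2,13] min(16,12)*11=132 best=180 → r--
[2,12] min(16,8)*10=80 best=180 → r--
[2,11] min(16,4)*9=36 best=180 → r--
[2,10] min(16,1)*8=8 best=180 → r--
[2,9] min(16,15)*7=105 best=180 → r--
[2,8] min(16,14)*6=84 best=180 → r--
[2,7] min(16,13)*5=65 best=180 → r--
[2,6] min(16,8)*4=32 best=180 → r--
[2,5] min(16,17)*3=48 best=180 → l++
[3,5] min(5,17)*2=10 best=180 → l++
[4,5] min(4,17)*1=4 best=180 → l++

l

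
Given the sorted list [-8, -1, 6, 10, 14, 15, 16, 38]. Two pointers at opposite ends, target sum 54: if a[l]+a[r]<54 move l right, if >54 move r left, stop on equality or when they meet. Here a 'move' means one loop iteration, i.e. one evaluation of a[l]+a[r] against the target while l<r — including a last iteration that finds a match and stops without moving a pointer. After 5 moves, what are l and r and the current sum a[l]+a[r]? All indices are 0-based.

[0,7] -8+38=30 <54 → l++
[1,7] -1+38=37 <54 → l++
[2,7] 6+38=44 <54 → l++
[3,7] 10+38=48 <54 → l++
[4,7] 14+38=52 <54 → l++

l=5, r=7, sum=53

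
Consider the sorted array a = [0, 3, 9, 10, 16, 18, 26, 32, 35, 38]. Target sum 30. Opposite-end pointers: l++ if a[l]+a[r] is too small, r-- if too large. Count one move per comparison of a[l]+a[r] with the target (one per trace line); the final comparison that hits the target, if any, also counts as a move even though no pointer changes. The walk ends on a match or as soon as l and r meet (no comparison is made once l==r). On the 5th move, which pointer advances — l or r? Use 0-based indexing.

l

l=0 r=9: 0+38=38 >30, r--
l=0 r=8: 0+35=35 >30, r--
l=0 r=7: 0+32=32 >30, r--
l=0 r=6: 0+26=26 <30, l++
l=1 r=6: 3+26=29 <30, l++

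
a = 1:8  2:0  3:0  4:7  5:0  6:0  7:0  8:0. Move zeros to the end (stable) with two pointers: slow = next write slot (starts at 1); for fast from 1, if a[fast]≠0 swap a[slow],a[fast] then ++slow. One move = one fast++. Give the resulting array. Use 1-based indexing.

slow=1 fast=1: a[fast]=8≠0 swap→a[1]=8, slow++,fast++
slow=2 fast=2: a[fast]=0, fast++
slow=2 fast=3: a[fast]=0, fast++
slow=2 fast=4: a[fast]=7≠0 swap→a[2]=7, slow++,fast++
slow=3 fast=5: a[fast]=0, fast++
slow=3 fast=6: a[fast]=0, fast++
slow=3 fast=7: a[fast]=0, fast++
slow=3 fast=8: a[fast]=0, fast++

[8, 7, 0, 0, 0, 0, 0, 0]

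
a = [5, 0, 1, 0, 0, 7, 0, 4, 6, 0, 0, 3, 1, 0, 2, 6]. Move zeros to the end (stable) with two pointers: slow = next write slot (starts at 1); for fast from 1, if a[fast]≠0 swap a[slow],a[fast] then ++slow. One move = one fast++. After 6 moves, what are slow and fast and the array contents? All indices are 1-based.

slow=4, fast=7, a=[5, 1, 7, 0, 0, 0, 0, 4, 6, 0, 0, 3, 1, 0, 2, 6]

slow=1 fast=1: a[fast]=5≠0 swap→a[1]=5, slow++,fast++
slow=2 fast=2: a[fast]=0, fast++
slow=2 fast=3: a[fast]=1≠0 swap→a[2]=1, slow++,fast++
slow=3 fast=4: a[fast]=0, fast++
slow=3 fast=5: a[fast]=0, fast++
slow=3 fast=6: a[fast]=7≠0 swap→a[3]=7, slow++,fast++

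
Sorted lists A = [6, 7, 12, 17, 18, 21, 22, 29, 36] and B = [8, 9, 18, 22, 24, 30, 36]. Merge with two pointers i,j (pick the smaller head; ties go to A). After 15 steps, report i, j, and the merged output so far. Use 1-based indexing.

i=10, j=7, merged so far=[6, 7, 8, 9, 12, 17, 18, 18, 21, 22, 22, 24, 29, 30, 36]

[i=1,j=1] A[i]=6<=B[j]=8 take 6 → i++
[i=2,j=1] A[i]=7<=B[j]=8 take 7 → i++
[i=3,j=1] A[i]=12>B[j]=8 take 8 → j++
[i=3,j=2] A[i]=12>B[j]=9 take 9 → j++
[i=3,j=3] A[i]=12<=B[j]=18 take 12 → i++
[i=4,j=3] A[i]=17<=B[j]=18 take 17 → i++
[i=5,j=3] A[i]=18<=B[j]=18 take 18 → i++
[i=6,j=3] A[i]=21>B[j]=18 take 18 → j++
[i=6,j=4] A[i]=21<=B[j]=22 take 21 → i++
[i=7,j=4] A[i]=22<=B[j]=22 take 22 → i++
[i=8,j=4] A[i]=29>B[j]=22 take 22 → j++
[i=8,j=5] A[i]=29>B[j]=24 take 24 → j++
[i=8,j=6] A[i]=29<=B[j]=30 take 29 → i++
[i=9,j=6] A[i]=36>B[j]=30 take 30 → j++
[i=9,j=7] A[i]=36<=B[j]=36 take 36 → i++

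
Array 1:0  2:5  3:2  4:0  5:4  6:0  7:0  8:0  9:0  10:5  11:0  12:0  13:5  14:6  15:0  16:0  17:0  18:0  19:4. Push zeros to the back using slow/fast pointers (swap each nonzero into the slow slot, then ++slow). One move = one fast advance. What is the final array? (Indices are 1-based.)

[5, 2, 4, 5, 5, 6, 4, 0, 0, 0, 0, 0, 0, 0, 0, 0, 0, 0, 0]

(s=1,f=1) a[fast]=0 → fast++
(s=1,f=2) a[fast]=5≠0 swap→a[1]=5 → slow++,fast++
(s=2,f=3) a[fast]=2≠0 swap→a[2]=2 → slow++,fast++
(s=3,f=4) a[fast]=0 → fast++
(s=3,f=5) a[fast]=4≠0 swap→a[3]=4 → slow++,fast++
(s=4,f=6) a[fast]=0 → fast++
(s=4,f=7) a[fast]=0 → fast++
(s=4,f=8) a[fast]=0 → fast++
(s=4,f=9) a[fast]=0 → fast++
(s=4,f=10) a[fast]=5≠0 swap→a[4]=5 → slow++,fast++
(s=5,f=11) a[fast]=0 → fast++
(s=5,f=12) a[fast]=0 → fast++
(s=5,f=13) a[fast]=5≠0 swap→a[5]=5 → slow++,fast++
(s=6,f=14) a[fast]=6≠0 swap→a[6]=6 → slow++,fast++
(s=7,f=15) a[fast]=0 → fast++
(s=7,f=16) a[fast]=0 → fast++
(s=7,f=17) a[fast]=0 → fast++
(s=7,f=18) a[fast]=0 → fast++
(s=7,f=19) a[fast]=4≠0 swap→a[7]=4 → slow++,fast++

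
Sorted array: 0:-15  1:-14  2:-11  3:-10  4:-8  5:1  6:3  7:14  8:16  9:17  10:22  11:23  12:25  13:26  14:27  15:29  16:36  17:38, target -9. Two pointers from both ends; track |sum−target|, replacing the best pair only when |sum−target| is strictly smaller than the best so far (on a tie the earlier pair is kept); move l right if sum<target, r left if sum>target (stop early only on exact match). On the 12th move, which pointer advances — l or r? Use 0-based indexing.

l=0 r=17: -15+38=23 d=32 *, r--
l=0 r=16: -15+36=21 d=30 *, r--
l=0 r=15: -15+29=14 d=23 *, r--
l=0 r=14: -15+27=12 d=21 *, r--
l=0 r=13: -15+26=11 d=20 *, r--
l=0 r=12: -15+25=10 d=19 *, r--
l=0 r=11: -15+23=8 d=17 *, r--
l=0 r=10: -15+22=7 d=16 *, r--
l=0 r=9: -15+17=2 d=11 *, r--
l=0 r=8: -15+16=1 d=10 *, r--
l=0 r=7: -15+14=-1 d=8 *, r--
l=0 r=6: -15+3=-12 d=3 *, l++

l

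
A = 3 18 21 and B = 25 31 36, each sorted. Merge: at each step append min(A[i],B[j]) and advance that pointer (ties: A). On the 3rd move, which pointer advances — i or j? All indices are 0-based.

i

i=0 j=0: A[i]=3<=B[j]=25 take 3, i++
i=1 j=0: A[i]=18<=B[j]=25 take 18, i++
i=2 j=0: A[i]=21<=B[j]=25 take 21, i++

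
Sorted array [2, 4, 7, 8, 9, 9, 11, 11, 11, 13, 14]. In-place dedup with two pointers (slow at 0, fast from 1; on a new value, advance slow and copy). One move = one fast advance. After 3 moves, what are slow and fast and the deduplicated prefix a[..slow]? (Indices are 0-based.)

(s=0,f=1) a[fast]=4≠a[slow]=2 write a[1]=4 → slow++,fast++
(s=1,f=2) a[fast]=7≠a[slow]=4 write a[2]=7 → slow++,fast++
(s=2,f=3) a[fast]=8≠a[slow]=7 write a[3]=8 → slow++,fast++

slow=3, fast=4, prefix=[2, 4, 7, 8]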